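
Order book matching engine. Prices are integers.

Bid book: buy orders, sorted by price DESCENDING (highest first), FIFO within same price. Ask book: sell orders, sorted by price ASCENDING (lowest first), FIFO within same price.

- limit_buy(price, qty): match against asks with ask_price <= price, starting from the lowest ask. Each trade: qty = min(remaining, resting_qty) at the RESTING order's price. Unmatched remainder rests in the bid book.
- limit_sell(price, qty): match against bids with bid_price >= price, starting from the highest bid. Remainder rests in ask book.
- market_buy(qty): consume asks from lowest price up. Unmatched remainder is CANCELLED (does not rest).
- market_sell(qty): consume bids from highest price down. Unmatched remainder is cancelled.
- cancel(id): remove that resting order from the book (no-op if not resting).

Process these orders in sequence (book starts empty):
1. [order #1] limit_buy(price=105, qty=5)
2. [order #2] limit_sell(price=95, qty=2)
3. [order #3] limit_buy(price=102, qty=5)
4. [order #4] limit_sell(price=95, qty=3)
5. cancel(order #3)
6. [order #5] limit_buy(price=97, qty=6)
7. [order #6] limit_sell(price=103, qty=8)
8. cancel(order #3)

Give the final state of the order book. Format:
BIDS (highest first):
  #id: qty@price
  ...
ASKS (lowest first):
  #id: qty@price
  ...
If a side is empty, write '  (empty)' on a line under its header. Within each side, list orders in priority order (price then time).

Answer: BIDS (highest first):
  #5: 6@97
ASKS (lowest first):
  #6: 8@103

Derivation:
After op 1 [order #1] limit_buy(price=105, qty=5): fills=none; bids=[#1:5@105] asks=[-]
After op 2 [order #2] limit_sell(price=95, qty=2): fills=#1x#2:2@105; bids=[#1:3@105] asks=[-]
After op 3 [order #3] limit_buy(price=102, qty=5): fills=none; bids=[#1:3@105 #3:5@102] asks=[-]
After op 4 [order #4] limit_sell(price=95, qty=3): fills=#1x#4:3@105; bids=[#3:5@102] asks=[-]
After op 5 cancel(order #3): fills=none; bids=[-] asks=[-]
After op 6 [order #5] limit_buy(price=97, qty=6): fills=none; bids=[#5:6@97] asks=[-]
After op 7 [order #6] limit_sell(price=103, qty=8): fills=none; bids=[#5:6@97] asks=[#6:8@103]
After op 8 cancel(order #3): fills=none; bids=[#5:6@97] asks=[#6:8@103]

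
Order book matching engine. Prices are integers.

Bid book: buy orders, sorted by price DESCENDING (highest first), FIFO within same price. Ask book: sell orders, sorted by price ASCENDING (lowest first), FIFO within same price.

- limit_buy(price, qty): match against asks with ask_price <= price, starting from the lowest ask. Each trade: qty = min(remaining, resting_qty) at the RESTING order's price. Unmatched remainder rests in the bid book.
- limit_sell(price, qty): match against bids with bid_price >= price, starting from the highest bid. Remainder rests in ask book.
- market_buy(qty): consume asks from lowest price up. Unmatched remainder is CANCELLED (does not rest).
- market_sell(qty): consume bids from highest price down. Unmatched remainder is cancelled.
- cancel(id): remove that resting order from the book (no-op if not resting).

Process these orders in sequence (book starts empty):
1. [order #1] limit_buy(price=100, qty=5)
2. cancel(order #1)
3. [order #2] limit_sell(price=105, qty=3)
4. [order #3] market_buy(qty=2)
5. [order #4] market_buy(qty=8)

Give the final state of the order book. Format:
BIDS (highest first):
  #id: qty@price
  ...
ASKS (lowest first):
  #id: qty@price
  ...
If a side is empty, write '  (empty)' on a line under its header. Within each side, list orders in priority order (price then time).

After op 1 [order #1] limit_buy(price=100, qty=5): fills=none; bids=[#1:5@100] asks=[-]
After op 2 cancel(order #1): fills=none; bids=[-] asks=[-]
After op 3 [order #2] limit_sell(price=105, qty=3): fills=none; bids=[-] asks=[#2:3@105]
After op 4 [order #3] market_buy(qty=2): fills=#3x#2:2@105; bids=[-] asks=[#2:1@105]
After op 5 [order #4] market_buy(qty=8): fills=#4x#2:1@105; bids=[-] asks=[-]

Answer: BIDS (highest first):
  (empty)
ASKS (lowest first):
  (empty)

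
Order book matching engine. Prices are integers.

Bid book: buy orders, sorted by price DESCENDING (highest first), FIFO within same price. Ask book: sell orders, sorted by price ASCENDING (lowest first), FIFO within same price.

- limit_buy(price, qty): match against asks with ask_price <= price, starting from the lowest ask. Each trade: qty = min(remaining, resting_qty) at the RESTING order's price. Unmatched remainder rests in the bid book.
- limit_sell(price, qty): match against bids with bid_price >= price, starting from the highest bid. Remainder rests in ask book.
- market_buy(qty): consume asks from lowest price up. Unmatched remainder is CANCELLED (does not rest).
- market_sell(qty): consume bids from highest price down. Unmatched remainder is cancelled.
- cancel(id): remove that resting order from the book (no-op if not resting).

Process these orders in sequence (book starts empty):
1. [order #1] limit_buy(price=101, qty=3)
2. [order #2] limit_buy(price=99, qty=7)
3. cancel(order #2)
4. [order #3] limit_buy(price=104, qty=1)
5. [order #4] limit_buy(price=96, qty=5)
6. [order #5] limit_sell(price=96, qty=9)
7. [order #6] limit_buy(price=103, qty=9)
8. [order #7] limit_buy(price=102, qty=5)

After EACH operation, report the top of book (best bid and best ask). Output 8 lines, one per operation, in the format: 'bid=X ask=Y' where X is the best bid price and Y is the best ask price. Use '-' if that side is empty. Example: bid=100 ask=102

After op 1 [order #1] limit_buy(price=101, qty=3): fills=none; bids=[#1:3@101] asks=[-]
After op 2 [order #2] limit_buy(price=99, qty=7): fills=none; bids=[#1:3@101 #2:7@99] asks=[-]
After op 3 cancel(order #2): fills=none; bids=[#1:3@101] asks=[-]
After op 4 [order #3] limit_buy(price=104, qty=1): fills=none; bids=[#3:1@104 #1:3@101] asks=[-]
After op 5 [order #4] limit_buy(price=96, qty=5): fills=none; bids=[#3:1@104 #1:3@101 #4:5@96] asks=[-]
After op 6 [order #5] limit_sell(price=96, qty=9): fills=#3x#5:1@104 #1x#5:3@101 #4x#5:5@96; bids=[-] asks=[-]
After op 7 [order #6] limit_buy(price=103, qty=9): fills=none; bids=[#6:9@103] asks=[-]
After op 8 [order #7] limit_buy(price=102, qty=5): fills=none; bids=[#6:9@103 #7:5@102] asks=[-]

Answer: bid=101 ask=-
bid=101 ask=-
bid=101 ask=-
bid=104 ask=-
bid=104 ask=-
bid=- ask=-
bid=103 ask=-
bid=103 ask=-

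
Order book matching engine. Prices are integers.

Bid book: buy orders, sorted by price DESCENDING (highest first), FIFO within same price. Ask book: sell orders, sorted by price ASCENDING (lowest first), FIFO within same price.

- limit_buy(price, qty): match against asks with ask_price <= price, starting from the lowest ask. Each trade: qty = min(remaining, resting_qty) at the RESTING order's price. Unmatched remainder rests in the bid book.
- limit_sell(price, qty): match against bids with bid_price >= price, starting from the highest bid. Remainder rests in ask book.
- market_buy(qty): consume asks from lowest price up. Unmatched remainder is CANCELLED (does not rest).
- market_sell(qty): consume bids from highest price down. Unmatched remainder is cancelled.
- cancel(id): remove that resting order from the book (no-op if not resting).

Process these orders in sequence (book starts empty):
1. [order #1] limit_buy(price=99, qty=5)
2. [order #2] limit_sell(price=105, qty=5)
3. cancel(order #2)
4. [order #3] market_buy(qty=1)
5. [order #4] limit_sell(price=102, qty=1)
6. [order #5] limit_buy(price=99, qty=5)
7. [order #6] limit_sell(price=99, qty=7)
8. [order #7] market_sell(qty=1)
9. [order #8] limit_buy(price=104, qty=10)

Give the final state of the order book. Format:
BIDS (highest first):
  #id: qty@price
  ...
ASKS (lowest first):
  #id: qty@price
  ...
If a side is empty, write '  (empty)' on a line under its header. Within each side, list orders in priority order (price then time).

After op 1 [order #1] limit_buy(price=99, qty=5): fills=none; bids=[#1:5@99] asks=[-]
After op 2 [order #2] limit_sell(price=105, qty=5): fills=none; bids=[#1:5@99] asks=[#2:5@105]
After op 3 cancel(order #2): fills=none; bids=[#1:5@99] asks=[-]
After op 4 [order #3] market_buy(qty=1): fills=none; bids=[#1:5@99] asks=[-]
After op 5 [order #4] limit_sell(price=102, qty=1): fills=none; bids=[#1:5@99] asks=[#4:1@102]
After op 6 [order #5] limit_buy(price=99, qty=5): fills=none; bids=[#1:5@99 #5:5@99] asks=[#4:1@102]
After op 7 [order #6] limit_sell(price=99, qty=7): fills=#1x#6:5@99 #5x#6:2@99; bids=[#5:3@99] asks=[#4:1@102]
After op 8 [order #7] market_sell(qty=1): fills=#5x#7:1@99; bids=[#5:2@99] asks=[#4:1@102]
After op 9 [order #8] limit_buy(price=104, qty=10): fills=#8x#4:1@102; bids=[#8:9@104 #5:2@99] asks=[-]

Answer: BIDS (highest first):
  #8: 9@104
  #5: 2@99
ASKS (lowest first):
  (empty)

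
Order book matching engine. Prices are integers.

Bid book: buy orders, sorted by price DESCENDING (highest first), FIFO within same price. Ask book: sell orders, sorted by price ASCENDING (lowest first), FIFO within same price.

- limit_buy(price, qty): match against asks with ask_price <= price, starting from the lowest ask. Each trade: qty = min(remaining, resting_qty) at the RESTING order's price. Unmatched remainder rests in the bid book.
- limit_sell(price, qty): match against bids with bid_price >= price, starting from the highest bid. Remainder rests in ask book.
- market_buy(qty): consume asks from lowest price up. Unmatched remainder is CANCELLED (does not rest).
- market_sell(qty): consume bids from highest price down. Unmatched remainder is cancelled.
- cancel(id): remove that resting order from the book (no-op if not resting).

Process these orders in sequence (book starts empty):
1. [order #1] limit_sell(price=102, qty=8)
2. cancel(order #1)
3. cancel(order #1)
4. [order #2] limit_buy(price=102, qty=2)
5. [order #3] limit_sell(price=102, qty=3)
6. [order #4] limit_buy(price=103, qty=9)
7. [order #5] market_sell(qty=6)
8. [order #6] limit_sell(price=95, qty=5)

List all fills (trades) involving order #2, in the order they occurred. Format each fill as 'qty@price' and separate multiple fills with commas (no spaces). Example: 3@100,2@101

Answer: 2@102

Derivation:
After op 1 [order #1] limit_sell(price=102, qty=8): fills=none; bids=[-] asks=[#1:8@102]
After op 2 cancel(order #1): fills=none; bids=[-] asks=[-]
After op 3 cancel(order #1): fills=none; bids=[-] asks=[-]
After op 4 [order #2] limit_buy(price=102, qty=2): fills=none; bids=[#2:2@102] asks=[-]
After op 5 [order #3] limit_sell(price=102, qty=3): fills=#2x#3:2@102; bids=[-] asks=[#3:1@102]
After op 6 [order #4] limit_buy(price=103, qty=9): fills=#4x#3:1@102; bids=[#4:8@103] asks=[-]
After op 7 [order #5] market_sell(qty=6): fills=#4x#5:6@103; bids=[#4:2@103] asks=[-]
After op 8 [order #6] limit_sell(price=95, qty=5): fills=#4x#6:2@103; bids=[-] asks=[#6:3@95]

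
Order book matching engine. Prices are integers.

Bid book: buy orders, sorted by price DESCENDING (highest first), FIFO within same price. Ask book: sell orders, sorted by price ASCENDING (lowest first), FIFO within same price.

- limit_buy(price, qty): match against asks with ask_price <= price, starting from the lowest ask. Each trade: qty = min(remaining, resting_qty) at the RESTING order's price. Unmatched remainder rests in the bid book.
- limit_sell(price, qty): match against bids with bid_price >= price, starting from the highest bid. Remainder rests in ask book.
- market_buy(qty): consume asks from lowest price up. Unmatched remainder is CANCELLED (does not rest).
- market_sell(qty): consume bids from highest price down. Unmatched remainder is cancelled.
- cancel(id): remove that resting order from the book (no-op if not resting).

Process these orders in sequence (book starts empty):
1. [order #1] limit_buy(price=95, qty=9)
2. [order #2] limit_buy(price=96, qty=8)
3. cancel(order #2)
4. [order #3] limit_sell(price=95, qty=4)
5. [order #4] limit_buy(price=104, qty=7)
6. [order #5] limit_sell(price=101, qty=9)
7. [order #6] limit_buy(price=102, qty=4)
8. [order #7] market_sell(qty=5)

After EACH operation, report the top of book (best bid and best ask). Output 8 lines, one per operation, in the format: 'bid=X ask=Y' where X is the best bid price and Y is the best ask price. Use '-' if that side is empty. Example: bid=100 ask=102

Answer: bid=95 ask=-
bid=96 ask=-
bid=95 ask=-
bid=95 ask=-
bid=104 ask=-
bid=95 ask=101
bid=102 ask=-
bid=95 ask=-

Derivation:
After op 1 [order #1] limit_buy(price=95, qty=9): fills=none; bids=[#1:9@95] asks=[-]
After op 2 [order #2] limit_buy(price=96, qty=8): fills=none; bids=[#2:8@96 #1:9@95] asks=[-]
After op 3 cancel(order #2): fills=none; bids=[#1:9@95] asks=[-]
After op 4 [order #3] limit_sell(price=95, qty=4): fills=#1x#3:4@95; bids=[#1:5@95] asks=[-]
After op 5 [order #4] limit_buy(price=104, qty=7): fills=none; bids=[#4:7@104 #1:5@95] asks=[-]
After op 6 [order #5] limit_sell(price=101, qty=9): fills=#4x#5:7@104; bids=[#1:5@95] asks=[#5:2@101]
After op 7 [order #6] limit_buy(price=102, qty=4): fills=#6x#5:2@101; bids=[#6:2@102 #1:5@95] asks=[-]
After op 8 [order #7] market_sell(qty=5): fills=#6x#7:2@102 #1x#7:3@95; bids=[#1:2@95] asks=[-]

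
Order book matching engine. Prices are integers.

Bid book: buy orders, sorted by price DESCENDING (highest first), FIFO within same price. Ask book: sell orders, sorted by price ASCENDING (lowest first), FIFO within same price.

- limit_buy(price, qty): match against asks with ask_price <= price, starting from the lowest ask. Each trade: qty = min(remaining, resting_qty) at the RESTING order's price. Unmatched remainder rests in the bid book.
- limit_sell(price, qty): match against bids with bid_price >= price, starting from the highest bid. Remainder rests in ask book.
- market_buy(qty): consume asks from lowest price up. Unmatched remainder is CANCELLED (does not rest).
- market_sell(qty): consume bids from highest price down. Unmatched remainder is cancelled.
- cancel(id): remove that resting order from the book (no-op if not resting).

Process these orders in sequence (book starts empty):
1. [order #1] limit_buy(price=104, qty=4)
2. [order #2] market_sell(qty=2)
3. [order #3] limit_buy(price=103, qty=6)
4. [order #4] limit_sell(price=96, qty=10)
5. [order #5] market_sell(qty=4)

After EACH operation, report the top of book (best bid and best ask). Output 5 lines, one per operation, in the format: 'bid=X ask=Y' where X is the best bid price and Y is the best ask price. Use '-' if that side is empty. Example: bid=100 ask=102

Answer: bid=104 ask=-
bid=104 ask=-
bid=104 ask=-
bid=- ask=96
bid=- ask=96

Derivation:
After op 1 [order #1] limit_buy(price=104, qty=4): fills=none; bids=[#1:4@104] asks=[-]
After op 2 [order #2] market_sell(qty=2): fills=#1x#2:2@104; bids=[#1:2@104] asks=[-]
After op 3 [order #3] limit_buy(price=103, qty=6): fills=none; bids=[#1:2@104 #3:6@103] asks=[-]
After op 4 [order #4] limit_sell(price=96, qty=10): fills=#1x#4:2@104 #3x#4:6@103; bids=[-] asks=[#4:2@96]
After op 5 [order #5] market_sell(qty=4): fills=none; bids=[-] asks=[#4:2@96]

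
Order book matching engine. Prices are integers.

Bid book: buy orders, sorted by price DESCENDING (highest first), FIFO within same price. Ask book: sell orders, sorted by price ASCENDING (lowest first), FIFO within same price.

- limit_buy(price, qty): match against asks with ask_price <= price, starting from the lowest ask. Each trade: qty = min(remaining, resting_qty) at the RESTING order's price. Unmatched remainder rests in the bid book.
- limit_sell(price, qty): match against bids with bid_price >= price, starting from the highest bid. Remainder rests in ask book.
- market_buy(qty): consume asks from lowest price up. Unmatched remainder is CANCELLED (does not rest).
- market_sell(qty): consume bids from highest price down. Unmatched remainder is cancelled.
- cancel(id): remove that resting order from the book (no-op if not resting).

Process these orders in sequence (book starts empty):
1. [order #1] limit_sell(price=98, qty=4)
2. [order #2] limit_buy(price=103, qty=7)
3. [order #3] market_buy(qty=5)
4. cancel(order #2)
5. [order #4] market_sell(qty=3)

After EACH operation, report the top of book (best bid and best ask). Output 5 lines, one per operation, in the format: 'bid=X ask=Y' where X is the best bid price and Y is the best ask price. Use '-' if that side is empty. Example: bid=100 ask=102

After op 1 [order #1] limit_sell(price=98, qty=4): fills=none; bids=[-] asks=[#1:4@98]
After op 2 [order #2] limit_buy(price=103, qty=7): fills=#2x#1:4@98; bids=[#2:3@103] asks=[-]
After op 3 [order #3] market_buy(qty=5): fills=none; bids=[#2:3@103] asks=[-]
After op 4 cancel(order #2): fills=none; bids=[-] asks=[-]
After op 5 [order #4] market_sell(qty=3): fills=none; bids=[-] asks=[-]

Answer: bid=- ask=98
bid=103 ask=-
bid=103 ask=-
bid=- ask=-
bid=- ask=-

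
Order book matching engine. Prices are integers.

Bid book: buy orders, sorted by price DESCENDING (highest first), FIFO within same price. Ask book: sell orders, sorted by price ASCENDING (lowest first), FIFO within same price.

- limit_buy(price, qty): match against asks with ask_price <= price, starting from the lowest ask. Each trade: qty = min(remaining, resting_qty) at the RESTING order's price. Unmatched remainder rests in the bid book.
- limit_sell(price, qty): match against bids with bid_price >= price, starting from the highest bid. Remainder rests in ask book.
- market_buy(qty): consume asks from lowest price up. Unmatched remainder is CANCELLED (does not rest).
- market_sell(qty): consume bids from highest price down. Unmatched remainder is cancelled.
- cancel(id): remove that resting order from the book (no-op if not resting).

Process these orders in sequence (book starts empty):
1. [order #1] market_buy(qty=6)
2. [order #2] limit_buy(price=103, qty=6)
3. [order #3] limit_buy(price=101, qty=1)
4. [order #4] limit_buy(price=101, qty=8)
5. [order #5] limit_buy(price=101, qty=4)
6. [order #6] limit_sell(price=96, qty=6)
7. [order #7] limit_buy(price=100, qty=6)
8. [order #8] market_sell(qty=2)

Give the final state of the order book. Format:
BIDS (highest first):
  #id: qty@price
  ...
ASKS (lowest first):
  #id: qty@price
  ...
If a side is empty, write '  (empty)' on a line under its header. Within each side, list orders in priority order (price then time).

Answer: BIDS (highest first):
  #4: 7@101
  #5: 4@101
  #7: 6@100
ASKS (lowest first):
  (empty)

Derivation:
After op 1 [order #1] market_buy(qty=6): fills=none; bids=[-] asks=[-]
After op 2 [order #2] limit_buy(price=103, qty=6): fills=none; bids=[#2:6@103] asks=[-]
After op 3 [order #3] limit_buy(price=101, qty=1): fills=none; bids=[#2:6@103 #3:1@101] asks=[-]
After op 4 [order #4] limit_buy(price=101, qty=8): fills=none; bids=[#2:6@103 #3:1@101 #4:8@101] asks=[-]
After op 5 [order #5] limit_buy(price=101, qty=4): fills=none; bids=[#2:6@103 #3:1@101 #4:8@101 #5:4@101] asks=[-]
After op 6 [order #6] limit_sell(price=96, qty=6): fills=#2x#6:6@103; bids=[#3:1@101 #4:8@101 #5:4@101] asks=[-]
After op 7 [order #7] limit_buy(price=100, qty=6): fills=none; bids=[#3:1@101 #4:8@101 #5:4@101 #7:6@100] asks=[-]
After op 8 [order #8] market_sell(qty=2): fills=#3x#8:1@101 #4x#8:1@101; bids=[#4:7@101 #5:4@101 #7:6@100] asks=[-]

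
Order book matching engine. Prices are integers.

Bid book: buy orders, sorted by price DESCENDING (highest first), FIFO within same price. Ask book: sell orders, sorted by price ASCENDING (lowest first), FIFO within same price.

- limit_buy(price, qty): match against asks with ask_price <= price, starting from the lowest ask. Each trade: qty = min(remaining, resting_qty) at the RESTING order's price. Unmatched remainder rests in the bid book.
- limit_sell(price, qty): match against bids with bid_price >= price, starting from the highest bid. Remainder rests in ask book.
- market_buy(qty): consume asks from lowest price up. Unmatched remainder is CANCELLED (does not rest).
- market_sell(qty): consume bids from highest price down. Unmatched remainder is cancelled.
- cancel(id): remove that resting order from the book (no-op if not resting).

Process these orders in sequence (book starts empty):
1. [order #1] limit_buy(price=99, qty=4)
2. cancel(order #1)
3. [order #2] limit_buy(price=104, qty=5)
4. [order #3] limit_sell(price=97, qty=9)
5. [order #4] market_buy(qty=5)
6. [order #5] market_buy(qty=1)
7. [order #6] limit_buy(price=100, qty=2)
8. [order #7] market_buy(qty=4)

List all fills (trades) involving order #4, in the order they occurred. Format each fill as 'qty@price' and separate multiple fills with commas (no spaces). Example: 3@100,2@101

After op 1 [order #1] limit_buy(price=99, qty=4): fills=none; bids=[#1:4@99] asks=[-]
After op 2 cancel(order #1): fills=none; bids=[-] asks=[-]
After op 3 [order #2] limit_buy(price=104, qty=5): fills=none; bids=[#2:5@104] asks=[-]
After op 4 [order #3] limit_sell(price=97, qty=9): fills=#2x#3:5@104; bids=[-] asks=[#3:4@97]
After op 5 [order #4] market_buy(qty=5): fills=#4x#3:4@97; bids=[-] asks=[-]
After op 6 [order #5] market_buy(qty=1): fills=none; bids=[-] asks=[-]
After op 7 [order #6] limit_buy(price=100, qty=2): fills=none; bids=[#6:2@100] asks=[-]
After op 8 [order #7] market_buy(qty=4): fills=none; bids=[#6:2@100] asks=[-]

Answer: 4@97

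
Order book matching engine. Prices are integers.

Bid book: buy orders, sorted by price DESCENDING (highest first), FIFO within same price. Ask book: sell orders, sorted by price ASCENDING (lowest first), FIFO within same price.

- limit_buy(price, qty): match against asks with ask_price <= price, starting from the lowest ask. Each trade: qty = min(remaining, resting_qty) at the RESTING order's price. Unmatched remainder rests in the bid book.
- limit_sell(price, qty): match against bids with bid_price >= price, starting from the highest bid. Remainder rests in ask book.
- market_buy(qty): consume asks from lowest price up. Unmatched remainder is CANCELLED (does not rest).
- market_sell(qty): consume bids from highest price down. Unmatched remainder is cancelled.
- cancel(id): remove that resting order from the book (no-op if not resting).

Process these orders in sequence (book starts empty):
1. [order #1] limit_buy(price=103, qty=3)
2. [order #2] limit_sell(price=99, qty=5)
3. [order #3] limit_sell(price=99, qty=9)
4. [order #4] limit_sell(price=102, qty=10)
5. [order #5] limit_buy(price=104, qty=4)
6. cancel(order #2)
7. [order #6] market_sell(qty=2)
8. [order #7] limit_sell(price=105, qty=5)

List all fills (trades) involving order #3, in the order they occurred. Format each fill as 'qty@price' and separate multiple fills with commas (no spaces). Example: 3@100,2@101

Answer: 2@99

Derivation:
After op 1 [order #1] limit_buy(price=103, qty=3): fills=none; bids=[#1:3@103] asks=[-]
After op 2 [order #2] limit_sell(price=99, qty=5): fills=#1x#2:3@103; bids=[-] asks=[#2:2@99]
After op 3 [order #3] limit_sell(price=99, qty=9): fills=none; bids=[-] asks=[#2:2@99 #3:9@99]
After op 4 [order #4] limit_sell(price=102, qty=10): fills=none; bids=[-] asks=[#2:2@99 #3:9@99 #4:10@102]
After op 5 [order #5] limit_buy(price=104, qty=4): fills=#5x#2:2@99 #5x#3:2@99; bids=[-] asks=[#3:7@99 #4:10@102]
After op 6 cancel(order #2): fills=none; bids=[-] asks=[#3:7@99 #4:10@102]
After op 7 [order #6] market_sell(qty=2): fills=none; bids=[-] asks=[#3:7@99 #4:10@102]
After op 8 [order #7] limit_sell(price=105, qty=5): fills=none; bids=[-] asks=[#3:7@99 #4:10@102 #7:5@105]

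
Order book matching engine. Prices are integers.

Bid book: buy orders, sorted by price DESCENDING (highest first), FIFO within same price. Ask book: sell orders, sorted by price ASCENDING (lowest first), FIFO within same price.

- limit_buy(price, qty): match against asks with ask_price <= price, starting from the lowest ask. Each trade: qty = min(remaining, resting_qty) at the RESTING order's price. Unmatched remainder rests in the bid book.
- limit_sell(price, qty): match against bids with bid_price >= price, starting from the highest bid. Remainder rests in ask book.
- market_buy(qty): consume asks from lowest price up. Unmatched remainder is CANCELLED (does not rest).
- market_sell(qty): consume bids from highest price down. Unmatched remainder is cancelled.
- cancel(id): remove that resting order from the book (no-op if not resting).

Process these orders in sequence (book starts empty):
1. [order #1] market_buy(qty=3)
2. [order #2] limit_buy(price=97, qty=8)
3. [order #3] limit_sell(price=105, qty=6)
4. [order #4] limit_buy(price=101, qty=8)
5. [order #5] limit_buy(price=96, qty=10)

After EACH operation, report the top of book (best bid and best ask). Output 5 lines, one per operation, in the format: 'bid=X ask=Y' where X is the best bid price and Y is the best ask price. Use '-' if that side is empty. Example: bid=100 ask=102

Answer: bid=- ask=-
bid=97 ask=-
bid=97 ask=105
bid=101 ask=105
bid=101 ask=105

Derivation:
After op 1 [order #1] market_buy(qty=3): fills=none; bids=[-] asks=[-]
After op 2 [order #2] limit_buy(price=97, qty=8): fills=none; bids=[#2:8@97] asks=[-]
After op 3 [order #3] limit_sell(price=105, qty=6): fills=none; bids=[#2:8@97] asks=[#3:6@105]
After op 4 [order #4] limit_buy(price=101, qty=8): fills=none; bids=[#4:8@101 #2:8@97] asks=[#3:6@105]
After op 5 [order #5] limit_buy(price=96, qty=10): fills=none; bids=[#4:8@101 #2:8@97 #5:10@96] asks=[#3:6@105]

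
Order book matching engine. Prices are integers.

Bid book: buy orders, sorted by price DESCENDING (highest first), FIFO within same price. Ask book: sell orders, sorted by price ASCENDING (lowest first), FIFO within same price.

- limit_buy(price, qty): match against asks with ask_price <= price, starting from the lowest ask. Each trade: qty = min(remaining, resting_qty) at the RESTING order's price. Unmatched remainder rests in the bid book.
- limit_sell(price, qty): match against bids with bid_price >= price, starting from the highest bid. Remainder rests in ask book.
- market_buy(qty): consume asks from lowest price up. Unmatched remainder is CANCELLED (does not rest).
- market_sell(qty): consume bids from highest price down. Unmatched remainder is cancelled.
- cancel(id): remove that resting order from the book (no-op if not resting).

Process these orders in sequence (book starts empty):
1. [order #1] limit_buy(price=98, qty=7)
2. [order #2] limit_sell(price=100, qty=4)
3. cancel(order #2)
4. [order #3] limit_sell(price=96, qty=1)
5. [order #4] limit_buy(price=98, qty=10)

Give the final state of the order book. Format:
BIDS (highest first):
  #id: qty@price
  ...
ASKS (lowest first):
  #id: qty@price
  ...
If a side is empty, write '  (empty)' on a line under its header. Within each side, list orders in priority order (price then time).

Answer: BIDS (highest first):
  #1: 6@98
  #4: 10@98
ASKS (lowest first):
  (empty)

Derivation:
After op 1 [order #1] limit_buy(price=98, qty=7): fills=none; bids=[#1:7@98] asks=[-]
After op 2 [order #2] limit_sell(price=100, qty=4): fills=none; bids=[#1:7@98] asks=[#2:4@100]
After op 3 cancel(order #2): fills=none; bids=[#1:7@98] asks=[-]
After op 4 [order #3] limit_sell(price=96, qty=1): fills=#1x#3:1@98; bids=[#1:6@98] asks=[-]
After op 5 [order #4] limit_buy(price=98, qty=10): fills=none; bids=[#1:6@98 #4:10@98] asks=[-]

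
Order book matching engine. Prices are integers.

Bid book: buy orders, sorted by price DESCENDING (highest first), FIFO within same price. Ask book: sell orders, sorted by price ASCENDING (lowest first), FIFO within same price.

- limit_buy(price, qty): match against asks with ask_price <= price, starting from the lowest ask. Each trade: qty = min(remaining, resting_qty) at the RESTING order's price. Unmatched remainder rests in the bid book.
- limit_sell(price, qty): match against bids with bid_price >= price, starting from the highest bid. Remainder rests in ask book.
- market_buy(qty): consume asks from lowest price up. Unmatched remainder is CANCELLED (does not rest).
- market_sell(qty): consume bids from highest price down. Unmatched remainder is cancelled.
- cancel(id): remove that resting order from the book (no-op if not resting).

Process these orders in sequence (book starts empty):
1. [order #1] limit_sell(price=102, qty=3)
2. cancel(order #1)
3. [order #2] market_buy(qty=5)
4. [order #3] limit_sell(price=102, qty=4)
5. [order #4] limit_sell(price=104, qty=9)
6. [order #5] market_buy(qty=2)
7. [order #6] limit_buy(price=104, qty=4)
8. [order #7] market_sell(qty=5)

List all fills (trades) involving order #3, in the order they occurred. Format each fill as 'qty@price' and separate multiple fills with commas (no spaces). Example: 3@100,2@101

After op 1 [order #1] limit_sell(price=102, qty=3): fills=none; bids=[-] asks=[#1:3@102]
After op 2 cancel(order #1): fills=none; bids=[-] asks=[-]
After op 3 [order #2] market_buy(qty=5): fills=none; bids=[-] asks=[-]
After op 4 [order #3] limit_sell(price=102, qty=4): fills=none; bids=[-] asks=[#3:4@102]
After op 5 [order #4] limit_sell(price=104, qty=9): fills=none; bids=[-] asks=[#3:4@102 #4:9@104]
After op 6 [order #5] market_buy(qty=2): fills=#5x#3:2@102; bids=[-] asks=[#3:2@102 #4:9@104]
After op 7 [order #6] limit_buy(price=104, qty=4): fills=#6x#3:2@102 #6x#4:2@104; bids=[-] asks=[#4:7@104]
After op 8 [order #7] market_sell(qty=5): fills=none; bids=[-] asks=[#4:7@104]

Answer: 2@102,2@102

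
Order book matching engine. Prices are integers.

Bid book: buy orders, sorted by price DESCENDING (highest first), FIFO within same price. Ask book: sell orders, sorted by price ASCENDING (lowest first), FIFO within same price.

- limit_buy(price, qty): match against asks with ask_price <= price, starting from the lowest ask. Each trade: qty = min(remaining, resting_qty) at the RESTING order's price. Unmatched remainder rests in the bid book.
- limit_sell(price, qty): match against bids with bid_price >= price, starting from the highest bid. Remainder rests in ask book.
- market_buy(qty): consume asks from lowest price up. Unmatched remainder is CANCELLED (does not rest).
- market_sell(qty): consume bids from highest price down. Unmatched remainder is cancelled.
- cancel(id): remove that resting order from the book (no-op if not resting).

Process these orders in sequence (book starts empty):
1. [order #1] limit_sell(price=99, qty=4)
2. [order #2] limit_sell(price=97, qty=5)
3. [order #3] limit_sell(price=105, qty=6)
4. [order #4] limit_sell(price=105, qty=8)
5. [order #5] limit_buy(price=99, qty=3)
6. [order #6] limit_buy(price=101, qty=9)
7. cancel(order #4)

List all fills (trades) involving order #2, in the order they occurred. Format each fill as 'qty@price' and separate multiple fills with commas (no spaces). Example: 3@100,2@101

After op 1 [order #1] limit_sell(price=99, qty=4): fills=none; bids=[-] asks=[#1:4@99]
After op 2 [order #2] limit_sell(price=97, qty=5): fills=none; bids=[-] asks=[#2:5@97 #1:4@99]
After op 3 [order #3] limit_sell(price=105, qty=6): fills=none; bids=[-] asks=[#2:5@97 #1:4@99 #3:6@105]
After op 4 [order #4] limit_sell(price=105, qty=8): fills=none; bids=[-] asks=[#2:5@97 #1:4@99 #3:6@105 #4:8@105]
After op 5 [order #5] limit_buy(price=99, qty=3): fills=#5x#2:3@97; bids=[-] asks=[#2:2@97 #1:4@99 #3:6@105 #4:8@105]
After op 6 [order #6] limit_buy(price=101, qty=9): fills=#6x#2:2@97 #6x#1:4@99; bids=[#6:3@101] asks=[#3:6@105 #4:8@105]
After op 7 cancel(order #4): fills=none; bids=[#6:3@101] asks=[#3:6@105]

Answer: 3@97,2@97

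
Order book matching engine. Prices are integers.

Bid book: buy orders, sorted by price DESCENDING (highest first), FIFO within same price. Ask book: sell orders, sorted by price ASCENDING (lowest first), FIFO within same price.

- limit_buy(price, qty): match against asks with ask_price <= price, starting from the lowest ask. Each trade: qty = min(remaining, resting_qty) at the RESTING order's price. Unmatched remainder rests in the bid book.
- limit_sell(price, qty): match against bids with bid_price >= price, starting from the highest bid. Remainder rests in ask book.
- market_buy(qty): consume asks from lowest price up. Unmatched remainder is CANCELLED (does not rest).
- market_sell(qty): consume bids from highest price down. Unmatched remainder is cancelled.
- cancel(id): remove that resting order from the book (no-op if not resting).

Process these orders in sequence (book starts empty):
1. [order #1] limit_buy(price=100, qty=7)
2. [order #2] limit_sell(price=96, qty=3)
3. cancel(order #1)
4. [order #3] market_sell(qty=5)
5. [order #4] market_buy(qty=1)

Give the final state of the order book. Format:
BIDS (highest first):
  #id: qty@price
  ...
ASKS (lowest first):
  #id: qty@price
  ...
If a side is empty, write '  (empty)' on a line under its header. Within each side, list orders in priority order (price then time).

Answer: BIDS (highest first):
  (empty)
ASKS (lowest first):
  (empty)

Derivation:
After op 1 [order #1] limit_buy(price=100, qty=7): fills=none; bids=[#1:7@100] asks=[-]
After op 2 [order #2] limit_sell(price=96, qty=3): fills=#1x#2:3@100; bids=[#1:4@100] asks=[-]
After op 3 cancel(order #1): fills=none; bids=[-] asks=[-]
After op 4 [order #3] market_sell(qty=5): fills=none; bids=[-] asks=[-]
After op 5 [order #4] market_buy(qty=1): fills=none; bids=[-] asks=[-]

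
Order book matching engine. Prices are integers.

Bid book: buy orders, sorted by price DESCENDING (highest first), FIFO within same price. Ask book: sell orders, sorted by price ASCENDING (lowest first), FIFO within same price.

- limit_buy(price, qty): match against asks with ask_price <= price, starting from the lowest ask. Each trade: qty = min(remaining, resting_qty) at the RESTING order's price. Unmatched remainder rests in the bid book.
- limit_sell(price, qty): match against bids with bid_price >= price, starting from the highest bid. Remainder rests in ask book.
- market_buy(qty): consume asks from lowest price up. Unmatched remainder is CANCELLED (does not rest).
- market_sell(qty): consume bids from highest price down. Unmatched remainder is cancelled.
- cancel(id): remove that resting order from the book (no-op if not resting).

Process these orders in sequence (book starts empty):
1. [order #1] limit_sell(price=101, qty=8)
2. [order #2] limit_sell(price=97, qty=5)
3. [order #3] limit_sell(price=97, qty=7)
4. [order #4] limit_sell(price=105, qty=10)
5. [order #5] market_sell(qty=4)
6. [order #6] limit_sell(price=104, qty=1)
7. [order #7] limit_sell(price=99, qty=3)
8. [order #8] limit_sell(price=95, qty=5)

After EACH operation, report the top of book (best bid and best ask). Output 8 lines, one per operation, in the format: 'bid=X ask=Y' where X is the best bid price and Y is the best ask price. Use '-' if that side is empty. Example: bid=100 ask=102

After op 1 [order #1] limit_sell(price=101, qty=8): fills=none; bids=[-] asks=[#1:8@101]
After op 2 [order #2] limit_sell(price=97, qty=5): fills=none; bids=[-] asks=[#2:5@97 #1:8@101]
After op 3 [order #3] limit_sell(price=97, qty=7): fills=none; bids=[-] asks=[#2:5@97 #3:7@97 #1:8@101]
After op 4 [order #4] limit_sell(price=105, qty=10): fills=none; bids=[-] asks=[#2:5@97 #3:7@97 #1:8@101 #4:10@105]
After op 5 [order #5] market_sell(qty=4): fills=none; bids=[-] asks=[#2:5@97 #3:7@97 #1:8@101 #4:10@105]
After op 6 [order #6] limit_sell(price=104, qty=1): fills=none; bids=[-] asks=[#2:5@97 #3:7@97 #1:8@101 #6:1@104 #4:10@105]
After op 7 [order #7] limit_sell(price=99, qty=3): fills=none; bids=[-] asks=[#2:5@97 #3:7@97 #7:3@99 #1:8@101 #6:1@104 #4:10@105]
After op 8 [order #8] limit_sell(price=95, qty=5): fills=none; bids=[-] asks=[#8:5@95 #2:5@97 #3:7@97 #7:3@99 #1:8@101 #6:1@104 #4:10@105]

Answer: bid=- ask=101
bid=- ask=97
bid=- ask=97
bid=- ask=97
bid=- ask=97
bid=- ask=97
bid=- ask=97
bid=- ask=95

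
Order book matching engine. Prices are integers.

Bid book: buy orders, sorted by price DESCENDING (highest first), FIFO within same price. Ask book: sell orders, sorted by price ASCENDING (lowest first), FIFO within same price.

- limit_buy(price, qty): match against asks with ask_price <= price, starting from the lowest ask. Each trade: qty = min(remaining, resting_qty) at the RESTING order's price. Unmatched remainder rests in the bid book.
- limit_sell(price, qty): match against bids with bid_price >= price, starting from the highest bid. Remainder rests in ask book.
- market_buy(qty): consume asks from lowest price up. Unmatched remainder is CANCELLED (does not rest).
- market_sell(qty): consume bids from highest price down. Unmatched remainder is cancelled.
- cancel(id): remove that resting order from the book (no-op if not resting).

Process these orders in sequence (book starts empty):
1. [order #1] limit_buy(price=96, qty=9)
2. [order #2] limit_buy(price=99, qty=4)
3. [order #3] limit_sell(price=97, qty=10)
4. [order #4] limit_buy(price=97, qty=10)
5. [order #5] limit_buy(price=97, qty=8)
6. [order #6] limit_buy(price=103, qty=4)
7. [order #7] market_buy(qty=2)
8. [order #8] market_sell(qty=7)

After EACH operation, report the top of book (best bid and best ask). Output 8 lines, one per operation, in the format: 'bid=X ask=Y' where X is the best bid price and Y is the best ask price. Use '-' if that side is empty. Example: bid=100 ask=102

Answer: bid=96 ask=-
bid=99 ask=-
bid=96 ask=97
bid=97 ask=-
bid=97 ask=-
bid=103 ask=-
bid=103 ask=-
bid=97 ask=-

Derivation:
After op 1 [order #1] limit_buy(price=96, qty=9): fills=none; bids=[#1:9@96] asks=[-]
After op 2 [order #2] limit_buy(price=99, qty=4): fills=none; bids=[#2:4@99 #1:9@96] asks=[-]
After op 3 [order #3] limit_sell(price=97, qty=10): fills=#2x#3:4@99; bids=[#1:9@96] asks=[#3:6@97]
After op 4 [order #4] limit_buy(price=97, qty=10): fills=#4x#3:6@97; bids=[#4:4@97 #1:9@96] asks=[-]
After op 5 [order #5] limit_buy(price=97, qty=8): fills=none; bids=[#4:4@97 #5:8@97 #1:9@96] asks=[-]
After op 6 [order #6] limit_buy(price=103, qty=4): fills=none; bids=[#6:4@103 #4:4@97 #5:8@97 #1:9@96] asks=[-]
After op 7 [order #7] market_buy(qty=2): fills=none; bids=[#6:4@103 #4:4@97 #5:8@97 #1:9@96] asks=[-]
After op 8 [order #8] market_sell(qty=7): fills=#6x#8:4@103 #4x#8:3@97; bids=[#4:1@97 #5:8@97 #1:9@96] asks=[-]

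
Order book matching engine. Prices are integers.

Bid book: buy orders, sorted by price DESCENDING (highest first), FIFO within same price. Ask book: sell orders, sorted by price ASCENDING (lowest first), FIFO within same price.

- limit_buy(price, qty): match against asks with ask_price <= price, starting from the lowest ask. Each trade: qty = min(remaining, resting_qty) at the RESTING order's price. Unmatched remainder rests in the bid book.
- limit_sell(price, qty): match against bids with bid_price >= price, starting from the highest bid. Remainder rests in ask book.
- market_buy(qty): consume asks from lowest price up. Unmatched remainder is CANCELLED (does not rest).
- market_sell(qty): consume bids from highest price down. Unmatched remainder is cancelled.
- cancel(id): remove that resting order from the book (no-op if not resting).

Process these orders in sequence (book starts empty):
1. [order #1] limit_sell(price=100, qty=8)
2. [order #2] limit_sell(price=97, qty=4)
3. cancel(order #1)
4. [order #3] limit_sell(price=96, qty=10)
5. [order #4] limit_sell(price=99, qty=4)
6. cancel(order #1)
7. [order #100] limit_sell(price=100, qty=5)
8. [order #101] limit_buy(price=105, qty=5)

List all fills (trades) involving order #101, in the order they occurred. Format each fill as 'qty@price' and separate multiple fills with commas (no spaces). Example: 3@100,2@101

Answer: 5@96

Derivation:
After op 1 [order #1] limit_sell(price=100, qty=8): fills=none; bids=[-] asks=[#1:8@100]
After op 2 [order #2] limit_sell(price=97, qty=4): fills=none; bids=[-] asks=[#2:4@97 #1:8@100]
After op 3 cancel(order #1): fills=none; bids=[-] asks=[#2:4@97]
After op 4 [order #3] limit_sell(price=96, qty=10): fills=none; bids=[-] asks=[#3:10@96 #2:4@97]
After op 5 [order #4] limit_sell(price=99, qty=4): fills=none; bids=[-] asks=[#3:10@96 #2:4@97 #4:4@99]
After op 6 cancel(order #1): fills=none; bids=[-] asks=[#3:10@96 #2:4@97 #4:4@99]
After op 7 [order #100] limit_sell(price=100, qty=5): fills=none; bids=[-] asks=[#3:10@96 #2:4@97 #4:4@99 #100:5@100]
After op 8 [order #101] limit_buy(price=105, qty=5): fills=#101x#3:5@96; bids=[-] asks=[#3:5@96 #2:4@97 #4:4@99 #100:5@100]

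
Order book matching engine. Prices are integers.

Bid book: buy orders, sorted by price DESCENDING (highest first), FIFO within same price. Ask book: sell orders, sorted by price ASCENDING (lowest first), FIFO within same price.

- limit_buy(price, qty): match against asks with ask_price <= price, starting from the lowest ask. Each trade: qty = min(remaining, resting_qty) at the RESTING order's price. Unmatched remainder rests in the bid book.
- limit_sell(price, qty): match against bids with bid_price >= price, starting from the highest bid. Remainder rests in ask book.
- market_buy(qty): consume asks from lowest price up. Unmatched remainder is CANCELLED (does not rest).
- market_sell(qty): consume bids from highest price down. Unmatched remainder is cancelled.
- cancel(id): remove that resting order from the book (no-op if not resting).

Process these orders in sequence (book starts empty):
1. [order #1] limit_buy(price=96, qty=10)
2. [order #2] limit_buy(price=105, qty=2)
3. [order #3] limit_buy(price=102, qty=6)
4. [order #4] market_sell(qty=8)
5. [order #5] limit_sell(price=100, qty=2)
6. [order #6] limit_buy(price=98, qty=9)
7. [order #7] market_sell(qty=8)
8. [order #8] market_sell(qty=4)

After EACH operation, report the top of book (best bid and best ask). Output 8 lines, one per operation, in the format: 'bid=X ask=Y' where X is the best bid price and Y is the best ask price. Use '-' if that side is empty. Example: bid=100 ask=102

After op 1 [order #1] limit_buy(price=96, qty=10): fills=none; bids=[#1:10@96] asks=[-]
After op 2 [order #2] limit_buy(price=105, qty=2): fills=none; bids=[#2:2@105 #1:10@96] asks=[-]
After op 3 [order #3] limit_buy(price=102, qty=6): fills=none; bids=[#2:2@105 #3:6@102 #1:10@96] asks=[-]
After op 4 [order #4] market_sell(qty=8): fills=#2x#4:2@105 #3x#4:6@102; bids=[#1:10@96] asks=[-]
After op 5 [order #5] limit_sell(price=100, qty=2): fills=none; bids=[#1:10@96] asks=[#5:2@100]
After op 6 [order #6] limit_buy(price=98, qty=9): fills=none; bids=[#6:9@98 #1:10@96] asks=[#5:2@100]
After op 7 [order #7] market_sell(qty=8): fills=#6x#7:8@98; bids=[#6:1@98 #1:10@96] asks=[#5:2@100]
After op 8 [order #8] market_sell(qty=4): fills=#6x#8:1@98 #1x#8:3@96; bids=[#1:7@96] asks=[#5:2@100]

Answer: bid=96 ask=-
bid=105 ask=-
bid=105 ask=-
bid=96 ask=-
bid=96 ask=100
bid=98 ask=100
bid=98 ask=100
bid=96 ask=100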